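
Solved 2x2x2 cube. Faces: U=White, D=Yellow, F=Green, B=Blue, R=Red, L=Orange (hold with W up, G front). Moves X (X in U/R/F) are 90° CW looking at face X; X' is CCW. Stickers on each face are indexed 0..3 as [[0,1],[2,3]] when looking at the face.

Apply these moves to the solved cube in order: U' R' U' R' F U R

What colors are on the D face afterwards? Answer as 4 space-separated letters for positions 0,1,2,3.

Answer: O O Y Y

Derivation:
After move 1 (U'): U=WWWW F=OOGG R=GGRR B=RRBB L=BBOO
After move 2 (R'): R=GRGR U=WBWR F=OWGW D=YOYG B=YRYB
After move 3 (U'): U=BRWW F=BBGW R=OWGR B=GRYB L=YROO
After move 4 (R'): R=WROG U=BYWG F=BRGW D=YBYW B=GROB
After move 5 (F): F=GBWR U=BYOR R=WRGG D=OWYW L=YYOB
After move 6 (U): U=OBRY F=WRWR R=GRGG B=YYOB L=GBOB
After move 7 (R): R=GGGR U=ORRR F=WWWW D=OOYY B=YYBB
Query: D face = OOYY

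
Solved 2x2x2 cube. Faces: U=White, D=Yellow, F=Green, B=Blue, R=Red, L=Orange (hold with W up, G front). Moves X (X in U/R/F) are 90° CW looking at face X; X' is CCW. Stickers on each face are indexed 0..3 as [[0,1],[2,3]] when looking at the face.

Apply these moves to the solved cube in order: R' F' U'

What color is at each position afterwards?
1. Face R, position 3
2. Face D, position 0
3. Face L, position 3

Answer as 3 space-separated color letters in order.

Answer: R O W

Derivation:
After move 1 (R'): R=RRRR U=WBWB F=GWGW D=YGYG B=YBYB
After move 2 (F'): F=WWGG U=WBRR R=GRYR D=OOYG L=OBOW
After move 3 (U'): U=BRWR F=OBGG R=WWYR B=GRYB L=YBOW
Query 1: R[3] = R
Query 2: D[0] = O
Query 3: L[3] = W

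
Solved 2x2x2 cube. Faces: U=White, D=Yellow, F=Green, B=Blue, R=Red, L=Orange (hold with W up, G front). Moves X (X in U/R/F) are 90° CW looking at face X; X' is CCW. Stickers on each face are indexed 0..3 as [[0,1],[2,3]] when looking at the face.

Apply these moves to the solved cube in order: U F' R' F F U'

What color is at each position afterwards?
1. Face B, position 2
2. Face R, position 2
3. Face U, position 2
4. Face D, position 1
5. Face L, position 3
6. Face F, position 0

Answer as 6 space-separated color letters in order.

Answer: O W W B B G

Derivation:
After move 1 (U): U=WWWW F=RRGG R=BBRR B=OOBB L=GGOO
After move 2 (F'): F=RGRG U=WWBR R=YBYR D=GOYY L=GWOW
After move 3 (R'): R=BRYY U=WBBO F=RWRR D=GGYG B=YOOB
After move 4 (F): F=RRRW U=WBWW R=BROY D=YBYG L=GGOG
After move 5 (F): F=RRWR U=WBGG R=WRWY D=OBYG L=GYOB
After move 6 (U'): U=BGWG F=GYWR R=RRWY B=WROB L=YOOB
Query 1: B[2] = O
Query 2: R[2] = W
Query 3: U[2] = W
Query 4: D[1] = B
Query 5: L[3] = B
Query 6: F[0] = G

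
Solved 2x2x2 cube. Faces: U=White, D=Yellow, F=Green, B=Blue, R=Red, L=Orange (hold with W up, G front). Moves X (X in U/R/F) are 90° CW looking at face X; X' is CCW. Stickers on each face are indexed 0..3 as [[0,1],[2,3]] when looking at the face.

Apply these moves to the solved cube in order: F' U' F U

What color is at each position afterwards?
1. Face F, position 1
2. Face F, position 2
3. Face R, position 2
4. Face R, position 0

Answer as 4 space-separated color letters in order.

After move 1 (F'): F=GGGG U=WWRR R=YRYR D=OOYY L=OWOW
After move 2 (U'): U=WRWR F=OWGG R=GGYR B=YRBB L=BBOW
After move 3 (F): F=GOGW U=WRWB R=WGRR D=YGYY L=BOOO
After move 4 (U): U=WWBR F=WGGW R=YRRR B=BOBB L=GOOO
Query 1: F[1] = G
Query 2: F[2] = G
Query 3: R[2] = R
Query 4: R[0] = Y

Answer: G G R Y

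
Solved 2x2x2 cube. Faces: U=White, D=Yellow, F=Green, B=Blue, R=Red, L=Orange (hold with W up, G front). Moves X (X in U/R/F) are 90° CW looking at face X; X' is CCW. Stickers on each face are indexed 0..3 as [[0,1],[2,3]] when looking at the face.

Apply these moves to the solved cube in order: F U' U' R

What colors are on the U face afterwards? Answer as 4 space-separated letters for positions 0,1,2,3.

Answer: O B W G

Derivation:
After move 1 (F): F=GGGG U=WWOO R=WRWR D=RRYY L=OYOY
After move 2 (U'): U=WOWO F=OYGG R=GGWR B=WRBB L=BBOY
After move 3 (U'): U=OOWW F=BBGG R=OYWR B=GGBB L=WROY
After move 4 (R): R=WORY U=OBWG F=BRGY D=RBYG B=WGOB
Query: U face = OBWG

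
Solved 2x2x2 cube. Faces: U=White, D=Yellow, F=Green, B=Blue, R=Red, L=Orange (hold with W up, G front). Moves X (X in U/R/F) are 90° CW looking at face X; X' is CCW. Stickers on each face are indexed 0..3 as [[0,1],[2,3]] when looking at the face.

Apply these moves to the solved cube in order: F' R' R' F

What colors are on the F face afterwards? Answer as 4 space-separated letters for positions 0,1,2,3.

After move 1 (F'): F=GGGG U=WWRR R=YRYR D=OOYY L=OWOW
After move 2 (R'): R=RRYY U=WBRB F=GWGR D=OGYG B=YBOB
After move 3 (R'): R=RYRY U=WORY F=GBGB D=OWYR B=GBGB
After move 4 (F): F=GGBB U=WOWW R=RYYY D=RRYR L=OOOW
Query: F face = GGBB

Answer: G G B B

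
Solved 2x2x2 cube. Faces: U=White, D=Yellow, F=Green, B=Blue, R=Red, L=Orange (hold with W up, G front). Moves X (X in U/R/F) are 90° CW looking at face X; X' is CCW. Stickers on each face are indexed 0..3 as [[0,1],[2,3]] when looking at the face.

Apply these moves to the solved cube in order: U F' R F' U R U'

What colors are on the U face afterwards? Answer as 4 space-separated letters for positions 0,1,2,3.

Answer: Y R Y R

Derivation:
After move 1 (U): U=WWWW F=RRGG R=BBRR B=OOBB L=GGOO
After move 2 (F'): F=RGRG U=WWBR R=YBYR D=GOYY L=GWOW
After move 3 (R): R=YYRB U=WGBG F=RORY D=GBYO B=ROWB
After move 4 (F'): F=OYRR U=WGYR R=BYGB D=WWYO L=GGOB
After move 5 (U): U=YWRG F=BYRR R=ROGB B=GGWB L=OYOB
After move 6 (R): R=GRBO U=YYRR F=BWRO D=WWYG B=GGWB
After move 7 (U'): U=YRYR F=OYRO R=BWBO B=GRWB L=GGOB
Query: U face = YRYR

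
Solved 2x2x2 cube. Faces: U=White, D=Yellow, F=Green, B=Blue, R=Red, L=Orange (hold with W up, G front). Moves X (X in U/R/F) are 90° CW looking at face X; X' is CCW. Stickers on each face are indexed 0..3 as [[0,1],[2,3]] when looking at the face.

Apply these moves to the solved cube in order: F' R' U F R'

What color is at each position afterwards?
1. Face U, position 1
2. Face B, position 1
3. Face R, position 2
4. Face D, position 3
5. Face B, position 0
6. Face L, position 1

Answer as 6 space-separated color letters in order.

After move 1 (F'): F=GGGG U=WWRR R=YRYR D=OOYY L=OWOW
After move 2 (R'): R=RRYY U=WBRB F=GWGR D=OGYG B=YBOB
After move 3 (U): U=RWBB F=RRGR R=YBYY B=OWOB L=GWOW
After move 4 (F): F=GRRR U=RWWW R=BBBY D=YYYG L=GOOG
After move 5 (R'): R=BYBB U=ROWO F=GWRW D=YRYR B=GWYB
Query 1: U[1] = O
Query 2: B[1] = W
Query 3: R[2] = B
Query 4: D[3] = R
Query 5: B[0] = G
Query 6: L[1] = O

Answer: O W B R G O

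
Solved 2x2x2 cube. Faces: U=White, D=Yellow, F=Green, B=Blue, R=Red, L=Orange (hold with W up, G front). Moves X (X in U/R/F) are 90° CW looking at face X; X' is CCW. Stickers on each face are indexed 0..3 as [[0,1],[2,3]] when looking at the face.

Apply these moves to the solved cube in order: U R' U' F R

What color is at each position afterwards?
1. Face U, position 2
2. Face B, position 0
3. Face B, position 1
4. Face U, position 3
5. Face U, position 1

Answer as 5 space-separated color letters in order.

After move 1 (U): U=WWWW F=RRGG R=BBRR B=OOBB L=GGOO
After move 2 (R'): R=BRBR U=WBWO F=RWGW D=YRYG B=YOYB
After move 3 (U'): U=BOWW F=GGGW R=RWBR B=BRYB L=YOOO
After move 4 (F): F=GGWG U=BOOO R=WWWR D=BRYG L=YYOR
After move 5 (R): R=WWRW U=BGOG F=GRWG D=BYYB B=OROB
Query 1: U[2] = O
Query 2: B[0] = O
Query 3: B[1] = R
Query 4: U[3] = G
Query 5: U[1] = G

Answer: O O R G G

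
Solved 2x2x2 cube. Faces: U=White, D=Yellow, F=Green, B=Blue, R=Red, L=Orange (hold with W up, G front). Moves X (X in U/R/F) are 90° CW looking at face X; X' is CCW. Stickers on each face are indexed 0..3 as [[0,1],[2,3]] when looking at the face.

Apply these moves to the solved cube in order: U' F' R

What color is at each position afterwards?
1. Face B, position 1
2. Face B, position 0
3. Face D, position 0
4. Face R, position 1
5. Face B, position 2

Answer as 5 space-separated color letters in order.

After move 1 (U'): U=WWWW F=OOGG R=GGRR B=RRBB L=BBOO
After move 2 (F'): F=OGOG U=WWGR R=YGYR D=BOYY L=BWOW
After move 3 (R): R=YYRG U=WGGG F=OOOY D=BBYR B=RRWB
Query 1: B[1] = R
Query 2: B[0] = R
Query 3: D[0] = B
Query 4: R[1] = Y
Query 5: B[2] = W

Answer: R R B Y W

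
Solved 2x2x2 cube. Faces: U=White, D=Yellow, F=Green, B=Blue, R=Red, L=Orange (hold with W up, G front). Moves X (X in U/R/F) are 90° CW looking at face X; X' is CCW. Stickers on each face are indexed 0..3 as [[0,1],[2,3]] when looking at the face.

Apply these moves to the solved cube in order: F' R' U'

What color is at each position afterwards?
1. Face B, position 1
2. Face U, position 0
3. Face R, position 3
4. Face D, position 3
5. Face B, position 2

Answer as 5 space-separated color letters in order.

After move 1 (F'): F=GGGG U=WWRR R=YRYR D=OOYY L=OWOW
After move 2 (R'): R=RRYY U=WBRB F=GWGR D=OGYG B=YBOB
After move 3 (U'): U=BBWR F=OWGR R=GWYY B=RROB L=YBOW
Query 1: B[1] = R
Query 2: U[0] = B
Query 3: R[3] = Y
Query 4: D[3] = G
Query 5: B[2] = O

Answer: R B Y G O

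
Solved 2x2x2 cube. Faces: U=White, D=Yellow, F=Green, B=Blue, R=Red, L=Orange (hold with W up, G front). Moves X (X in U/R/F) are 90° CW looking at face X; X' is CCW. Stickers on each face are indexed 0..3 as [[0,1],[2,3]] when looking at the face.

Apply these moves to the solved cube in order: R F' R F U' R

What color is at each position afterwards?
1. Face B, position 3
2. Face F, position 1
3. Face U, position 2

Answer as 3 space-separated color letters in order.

After move 1 (R): R=RRRR U=WGWG F=GYGY D=YBYB B=WBWB
After move 2 (F'): F=YYGG U=WGRR R=BRYR D=OOYB L=OGOW
After move 3 (R): R=YBRR U=WYRG F=YOGB D=OWYW B=RBGB
After move 4 (F): F=GYBO U=WYWG R=RBGR D=RYYW L=OOOW
After move 5 (U'): U=YGWW F=OOBO R=GYGR B=RBGB L=RBOW
After move 6 (R): R=GGRY U=YOWO F=OYBW D=RGYR B=WBGB
Query 1: B[3] = B
Query 2: F[1] = Y
Query 3: U[2] = W

Answer: B Y W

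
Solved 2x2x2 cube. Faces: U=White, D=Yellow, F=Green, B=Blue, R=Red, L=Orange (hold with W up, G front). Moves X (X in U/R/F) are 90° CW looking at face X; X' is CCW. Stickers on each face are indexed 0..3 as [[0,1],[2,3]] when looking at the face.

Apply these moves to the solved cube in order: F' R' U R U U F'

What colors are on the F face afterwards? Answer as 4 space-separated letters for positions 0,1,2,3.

Answer: W G B G

Derivation:
After move 1 (F'): F=GGGG U=WWRR R=YRYR D=OOYY L=OWOW
After move 2 (R'): R=RRYY U=WBRB F=GWGR D=OGYG B=YBOB
After move 3 (U): U=RWBB F=RRGR R=YBYY B=OWOB L=GWOW
After move 4 (R): R=YYYB U=RRBR F=RGGG D=OOYO B=BWWB
After move 5 (U): U=BRRR F=YYGG R=BWYB B=GWWB L=RGOW
After move 6 (U): U=RBRR F=BWGG R=GWYB B=RGWB L=YYOW
After move 7 (F'): F=WGBG U=RBGY R=OWOB D=YWYO L=YROR
Query: F face = WGBG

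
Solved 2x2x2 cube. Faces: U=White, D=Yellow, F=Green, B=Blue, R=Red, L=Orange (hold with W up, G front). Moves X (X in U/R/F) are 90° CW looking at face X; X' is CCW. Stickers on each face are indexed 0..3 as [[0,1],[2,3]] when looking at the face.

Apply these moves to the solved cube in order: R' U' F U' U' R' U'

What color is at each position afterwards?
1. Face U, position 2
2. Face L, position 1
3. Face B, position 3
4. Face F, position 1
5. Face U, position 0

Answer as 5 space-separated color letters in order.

After move 1 (R'): R=RRRR U=WBWB F=GWGW D=YGYG B=YBYB
After move 2 (U'): U=BBWW F=OOGW R=GWRR B=RRYB L=YBOO
After move 3 (F): F=GOWO U=BBOB R=WWWR D=RGYG L=YYOG
After move 4 (U'): U=BBBO F=YYWO R=GOWR B=WWYB L=RROG
After move 5 (U'): U=BOBB F=RRWO R=YYWR B=GOYB L=WWOG
After move 6 (R'): R=YRYW U=BYBG F=ROWB D=RRYO B=GOGB
After move 7 (U'): U=YGBB F=WWWB R=ROYW B=YRGB L=GOOG
Query 1: U[2] = B
Query 2: L[1] = O
Query 3: B[3] = B
Query 4: F[1] = W
Query 5: U[0] = Y

Answer: B O B W Y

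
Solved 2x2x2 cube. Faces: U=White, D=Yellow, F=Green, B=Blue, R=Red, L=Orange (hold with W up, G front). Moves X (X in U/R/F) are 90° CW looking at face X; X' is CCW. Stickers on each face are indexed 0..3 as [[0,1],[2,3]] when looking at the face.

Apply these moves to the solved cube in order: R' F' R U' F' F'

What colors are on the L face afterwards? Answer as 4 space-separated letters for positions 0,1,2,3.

After move 1 (R'): R=RRRR U=WBWB F=GWGW D=YGYG B=YBYB
After move 2 (F'): F=WWGG U=WBRR R=GRYR D=OOYG L=OBOW
After move 3 (R): R=YGRR U=WWRG F=WOGG D=OYYY B=RBBB
After move 4 (U'): U=WGWR F=OBGG R=WORR B=YGBB L=RBOW
After move 5 (F'): F=BGOG U=WGWR R=YOOR D=BWYY L=RROW
After move 6 (F'): F=GGBO U=WGYO R=WOBR D=RWYY L=RROW
Query: L face = RROW

Answer: R R O W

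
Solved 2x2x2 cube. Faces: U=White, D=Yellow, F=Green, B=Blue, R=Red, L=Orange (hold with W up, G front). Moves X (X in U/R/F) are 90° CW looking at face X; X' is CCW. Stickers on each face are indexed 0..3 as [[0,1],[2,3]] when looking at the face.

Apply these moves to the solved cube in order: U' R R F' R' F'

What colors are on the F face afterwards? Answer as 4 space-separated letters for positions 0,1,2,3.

After move 1 (U'): U=WWWW F=OOGG R=GGRR B=RRBB L=BBOO
After move 2 (R): R=RGRG U=WOWG F=OYGY D=YBYR B=WRWB
After move 3 (R): R=RRGG U=WYWY F=OBGR D=YWYW B=GROB
After move 4 (F'): F=BROG U=WYRG R=WRYG D=BOYW L=BYOW
After move 5 (R'): R=RGWY U=WORG F=BYOG D=BRYG B=WROB
After move 6 (F'): F=YGBO U=WORW R=RGBY D=YWYG L=BGOR
Query: F face = YGBO

Answer: Y G B O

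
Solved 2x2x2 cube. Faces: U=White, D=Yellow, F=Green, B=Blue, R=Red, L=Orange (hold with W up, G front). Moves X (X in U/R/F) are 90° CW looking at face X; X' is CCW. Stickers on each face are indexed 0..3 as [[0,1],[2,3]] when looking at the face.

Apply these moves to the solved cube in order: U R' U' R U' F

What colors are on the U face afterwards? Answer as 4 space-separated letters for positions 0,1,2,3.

Answer: G W O R

Derivation:
After move 1 (U): U=WWWW F=RRGG R=BBRR B=OOBB L=GGOO
After move 2 (R'): R=BRBR U=WBWO F=RWGW D=YRYG B=YOYB
After move 3 (U'): U=BOWW F=GGGW R=RWBR B=BRYB L=YOOO
After move 4 (R): R=BRRW U=BGWW F=GRGG D=YYYB B=WROB
After move 5 (U'): U=GWBW F=YOGG R=GRRW B=BROB L=WROO
After move 6 (F): F=GYGO U=GWOR R=BRWW D=RGYB L=WYOY
Query: U face = GWOR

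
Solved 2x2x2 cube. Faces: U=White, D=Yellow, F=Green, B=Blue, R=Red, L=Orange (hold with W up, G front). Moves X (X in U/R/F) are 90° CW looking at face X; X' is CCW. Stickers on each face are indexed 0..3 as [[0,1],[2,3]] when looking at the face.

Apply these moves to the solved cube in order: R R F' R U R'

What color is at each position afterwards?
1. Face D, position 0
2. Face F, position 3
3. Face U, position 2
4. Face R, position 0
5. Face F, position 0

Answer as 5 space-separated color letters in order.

After move 1 (R): R=RRRR U=WGWG F=GYGY D=YBYB B=WBWB
After move 2 (R): R=RRRR U=WYWY F=GBGB D=YWYW B=GBGB
After move 3 (F'): F=BBGG U=WYRR R=WRYR D=OOYW L=OYOW
After move 4 (R): R=YWRR U=WBRG F=BOGW D=OGYG B=RBYB
After move 5 (U): U=RWGB F=YWGW R=RBRR B=OYYB L=BOOW
After move 6 (R'): R=BRRR U=RYGO F=YWGB D=OWYW B=GYGB
Query 1: D[0] = O
Query 2: F[3] = B
Query 3: U[2] = G
Query 4: R[0] = B
Query 5: F[0] = Y

Answer: O B G B Y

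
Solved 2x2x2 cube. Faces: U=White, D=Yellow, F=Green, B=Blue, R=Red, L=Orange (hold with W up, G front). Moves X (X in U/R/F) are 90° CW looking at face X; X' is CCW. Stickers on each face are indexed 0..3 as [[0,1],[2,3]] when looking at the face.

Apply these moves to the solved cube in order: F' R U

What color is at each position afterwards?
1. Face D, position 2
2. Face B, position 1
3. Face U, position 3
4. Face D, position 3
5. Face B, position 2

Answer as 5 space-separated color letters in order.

After move 1 (F'): F=GGGG U=WWRR R=YRYR D=OOYY L=OWOW
After move 2 (R): R=YYRR U=WGRG F=GOGY D=OBYB B=RBWB
After move 3 (U): U=RWGG F=YYGY R=RBRR B=OWWB L=GOOW
Query 1: D[2] = Y
Query 2: B[1] = W
Query 3: U[3] = G
Query 4: D[3] = B
Query 5: B[2] = W

Answer: Y W G B W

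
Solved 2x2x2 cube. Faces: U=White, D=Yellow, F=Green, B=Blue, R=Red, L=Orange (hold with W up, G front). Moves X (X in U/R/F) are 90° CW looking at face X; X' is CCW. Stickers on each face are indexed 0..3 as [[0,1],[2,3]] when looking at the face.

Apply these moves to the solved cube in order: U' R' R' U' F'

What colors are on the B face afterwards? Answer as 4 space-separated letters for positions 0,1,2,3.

Answer: R R O B

Derivation:
After move 1 (U'): U=WWWW F=OOGG R=GGRR B=RRBB L=BBOO
After move 2 (R'): R=GRGR U=WBWR F=OWGW D=YOYG B=YRYB
After move 3 (R'): R=RRGG U=WYWY F=OBGR D=YWYW B=GROB
After move 4 (U'): U=YYWW F=BBGR R=OBGG B=RROB L=GROO
After move 5 (F'): F=BRBG U=YYOG R=WBYG D=ROYW L=GWOW
Query: B face = RROB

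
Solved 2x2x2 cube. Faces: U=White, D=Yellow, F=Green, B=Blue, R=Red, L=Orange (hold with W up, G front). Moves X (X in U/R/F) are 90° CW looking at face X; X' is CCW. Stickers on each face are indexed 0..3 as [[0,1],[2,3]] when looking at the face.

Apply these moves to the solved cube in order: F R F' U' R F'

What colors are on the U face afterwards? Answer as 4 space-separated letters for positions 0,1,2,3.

Answer: G G R R

Derivation:
After move 1 (F): F=GGGG U=WWOO R=WRWR D=RRYY L=OYOY
After move 2 (R): R=WWRR U=WGOG F=GRGY D=RBYB B=OBWB
After move 3 (F'): F=RYGG U=WGWR R=BWRR D=YYYB L=OGOO
After move 4 (U'): U=GRWW F=OGGG R=RYRR B=BWWB L=OBOO
After move 5 (R): R=RRRY U=GGWG F=OYGB D=YWYB B=WWRB
After move 6 (F'): F=YBOG U=GGRR R=WRYY D=BOYB L=OGOW
Query: U face = GGRR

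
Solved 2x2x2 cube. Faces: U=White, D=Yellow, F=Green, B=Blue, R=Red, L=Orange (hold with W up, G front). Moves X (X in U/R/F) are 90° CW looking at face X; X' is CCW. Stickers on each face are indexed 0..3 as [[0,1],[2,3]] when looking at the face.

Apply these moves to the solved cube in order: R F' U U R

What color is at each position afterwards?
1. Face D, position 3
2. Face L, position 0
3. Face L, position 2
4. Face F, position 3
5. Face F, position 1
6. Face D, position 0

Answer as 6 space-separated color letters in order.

Answer: Y B O B O O

Derivation:
After move 1 (R): R=RRRR U=WGWG F=GYGY D=YBYB B=WBWB
After move 2 (F'): F=YYGG U=WGRR R=BRYR D=OOYB L=OGOW
After move 3 (U): U=RWRG F=BRGG R=WBYR B=OGWB L=YYOW
After move 4 (U): U=RRGW F=WBGG R=OGYR B=YYWB L=BROW
After move 5 (R): R=YORG U=RBGG F=WOGB D=OWYY B=WYRB
Query 1: D[3] = Y
Query 2: L[0] = B
Query 3: L[2] = O
Query 4: F[3] = B
Query 5: F[1] = O
Query 6: D[0] = O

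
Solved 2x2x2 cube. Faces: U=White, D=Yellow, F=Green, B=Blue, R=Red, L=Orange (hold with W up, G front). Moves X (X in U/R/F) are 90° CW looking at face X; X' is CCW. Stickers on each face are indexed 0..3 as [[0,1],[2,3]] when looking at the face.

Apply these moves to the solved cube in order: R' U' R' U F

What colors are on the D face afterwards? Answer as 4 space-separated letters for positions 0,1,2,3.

After move 1 (R'): R=RRRR U=WBWB F=GWGW D=YGYG B=YBYB
After move 2 (U'): U=BBWW F=OOGW R=GWRR B=RRYB L=YBOO
After move 3 (R'): R=WRGR U=BYWR F=OBGW D=YOYW B=GRGB
After move 4 (U): U=WBRY F=WRGW R=GRGR B=YBGB L=OBOO
After move 5 (F): F=GWWR U=WBOB R=RRYR D=GGYW L=OYOO
Query: D face = GGYW

Answer: G G Y W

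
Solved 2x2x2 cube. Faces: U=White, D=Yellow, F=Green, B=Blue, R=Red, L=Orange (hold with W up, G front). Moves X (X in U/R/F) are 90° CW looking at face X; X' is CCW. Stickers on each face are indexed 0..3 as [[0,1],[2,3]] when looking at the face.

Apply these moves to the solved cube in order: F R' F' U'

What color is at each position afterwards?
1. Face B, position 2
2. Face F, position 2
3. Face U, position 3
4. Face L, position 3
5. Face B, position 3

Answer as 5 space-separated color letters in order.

Answer: R G R O B

Derivation:
After move 1 (F): F=GGGG U=WWOO R=WRWR D=RRYY L=OYOY
After move 2 (R'): R=RRWW U=WBOB F=GWGO D=RGYG B=YBRB
After move 3 (F'): F=WOGG U=WBRW R=GRRW D=YYYG L=OBOO
After move 4 (U'): U=BWWR F=OBGG R=WORW B=GRRB L=YBOO
Query 1: B[2] = R
Query 2: F[2] = G
Query 3: U[3] = R
Query 4: L[3] = O
Query 5: B[3] = B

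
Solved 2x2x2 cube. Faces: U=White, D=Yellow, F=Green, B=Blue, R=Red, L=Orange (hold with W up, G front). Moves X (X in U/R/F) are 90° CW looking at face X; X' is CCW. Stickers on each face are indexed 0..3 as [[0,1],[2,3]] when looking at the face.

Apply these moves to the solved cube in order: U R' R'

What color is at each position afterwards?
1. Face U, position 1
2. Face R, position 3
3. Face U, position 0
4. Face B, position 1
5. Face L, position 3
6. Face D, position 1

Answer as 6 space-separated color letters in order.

Answer: Y B W O O W

Derivation:
After move 1 (U): U=WWWW F=RRGG R=BBRR B=OOBB L=GGOO
After move 2 (R'): R=BRBR U=WBWO F=RWGW D=YRYG B=YOYB
After move 3 (R'): R=RRBB U=WYWY F=RBGO D=YWYW B=GORB
Query 1: U[1] = Y
Query 2: R[3] = B
Query 3: U[0] = W
Query 4: B[1] = O
Query 5: L[3] = O
Query 6: D[1] = W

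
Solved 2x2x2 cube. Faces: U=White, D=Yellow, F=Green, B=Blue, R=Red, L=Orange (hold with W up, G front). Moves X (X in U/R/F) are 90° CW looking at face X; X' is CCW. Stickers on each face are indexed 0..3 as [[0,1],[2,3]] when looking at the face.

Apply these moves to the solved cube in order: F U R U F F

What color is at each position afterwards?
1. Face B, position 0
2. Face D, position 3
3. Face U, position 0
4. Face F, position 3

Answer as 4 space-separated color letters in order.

After move 1 (F): F=GGGG U=WWOO R=WRWR D=RRYY L=OYOY
After move 2 (U): U=OWOW F=WRGG R=BBWR B=OYBB L=GGOY
After move 3 (R): R=WBRB U=OROG F=WRGY D=RBYO B=WYWB
After move 4 (U): U=OOGR F=WBGY R=WYRB B=GGWB L=WROY
After move 5 (F): F=GWYB U=OOYR R=GYRB D=RWYO L=WROB
After move 6 (F): F=YGBW U=OOBR R=YYRB D=RGYO L=WROW
Query 1: B[0] = G
Query 2: D[3] = O
Query 3: U[0] = O
Query 4: F[3] = W

Answer: G O O W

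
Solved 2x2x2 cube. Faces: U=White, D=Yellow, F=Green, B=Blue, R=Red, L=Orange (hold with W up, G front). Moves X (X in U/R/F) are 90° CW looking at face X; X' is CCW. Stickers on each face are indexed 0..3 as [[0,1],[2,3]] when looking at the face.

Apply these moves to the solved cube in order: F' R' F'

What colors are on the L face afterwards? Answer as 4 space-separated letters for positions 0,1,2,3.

After move 1 (F'): F=GGGG U=WWRR R=YRYR D=OOYY L=OWOW
After move 2 (R'): R=RRYY U=WBRB F=GWGR D=OGYG B=YBOB
After move 3 (F'): F=WRGG U=WBRY R=GROY D=WWYG L=OBOR
Query: L face = OBOR

Answer: O B O R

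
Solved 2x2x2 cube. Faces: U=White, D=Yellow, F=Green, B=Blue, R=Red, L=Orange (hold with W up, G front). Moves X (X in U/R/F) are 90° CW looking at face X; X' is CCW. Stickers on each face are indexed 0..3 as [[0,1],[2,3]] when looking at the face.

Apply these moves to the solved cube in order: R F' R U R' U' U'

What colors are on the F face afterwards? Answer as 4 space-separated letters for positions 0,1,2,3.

Answer: W G G Y

Derivation:
After move 1 (R): R=RRRR U=WGWG F=GYGY D=YBYB B=WBWB
After move 2 (F'): F=YYGG U=WGRR R=BRYR D=OOYB L=OGOW
After move 3 (R): R=YBRR U=WYRG F=YOGB D=OWYW B=RBGB
After move 4 (U): U=RWGY F=YBGB R=RBRR B=OGGB L=YOOW
After move 5 (R'): R=BRRR U=RGGO F=YWGY D=OBYB B=WGWB
After move 6 (U'): U=GORG F=YOGY R=YWRR B=BRWB L=WGOW
After move 7 (U'): U=OGGR F=WGGY R=YORR B=YWWB L=BROW
Query: F face = WGGY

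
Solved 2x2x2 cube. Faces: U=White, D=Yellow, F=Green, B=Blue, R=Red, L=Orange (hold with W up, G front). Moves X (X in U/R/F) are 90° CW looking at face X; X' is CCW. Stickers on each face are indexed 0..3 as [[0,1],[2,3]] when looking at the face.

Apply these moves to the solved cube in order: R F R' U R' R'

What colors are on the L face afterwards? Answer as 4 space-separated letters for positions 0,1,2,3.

After move 1 (R): R=RRRR U=WGWG F=GYGY D=YBYB B=WBWB
After move 2 (F): F=GGYY U=WGOO R=WRGR D=RRYB L=OYOB
After move 3 (R'): R=RRWG U=WWOW F=GGYO D=RGYY B=BBRB
After move 4 (U): U=OWWW F=RRYO R=BBWG B=OYRB L=GGOB
After move 5 (R'): R=BGBW U=ORWO F=RWYW D=RRYO B=YYGB
After move 6 (R'): R=GWBB U=OGWY F=RRYO D=RWYW B=OYRB
Query: L face = GGOB

Answer: G G O B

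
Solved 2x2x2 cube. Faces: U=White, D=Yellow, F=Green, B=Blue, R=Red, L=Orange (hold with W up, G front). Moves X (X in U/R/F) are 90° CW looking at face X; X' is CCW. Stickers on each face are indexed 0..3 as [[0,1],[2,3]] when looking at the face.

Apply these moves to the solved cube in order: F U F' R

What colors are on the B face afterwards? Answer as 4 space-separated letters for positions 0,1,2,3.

Answer: W Y W B

Derivation:
After move 1 (F): F=GGGG U=WWOO R=WRWR D=RRYY L=OYOY
After move 2 (U): U=OWOW F=WRGG R=BBWR B=OYBB L=GGOY
After move 3 (F'): F=RGWG U=OWBW R=RBRR D=GYYY L=GWOO
After move 4 (R): R=RRRB U=OGBG F=RYWY D=GBYO B=WYWB
Query: B face = WYWB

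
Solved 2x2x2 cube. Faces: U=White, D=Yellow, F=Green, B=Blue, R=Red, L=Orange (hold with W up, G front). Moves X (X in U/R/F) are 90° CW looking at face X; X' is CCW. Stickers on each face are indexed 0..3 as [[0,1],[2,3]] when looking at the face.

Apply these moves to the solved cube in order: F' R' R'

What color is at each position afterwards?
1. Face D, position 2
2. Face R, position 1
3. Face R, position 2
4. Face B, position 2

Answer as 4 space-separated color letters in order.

Answer: Y Y R G

Derivation:
After move 1 (F'): F=GGGG U=WWRR R=YRYR D=OOYY L=OWOW
After move 2 (R'): R=RRYY U=WBRB F=GWGR D=OGYG B=YBOB
After move 3 (R'): R=RYRY U=WORY F=GBGB D=OWYR B=GBGB
Query 1: D[2] = Y
Query 2: R[1] = Y
Query 3: R[2] = R
Query 4: B[2] = G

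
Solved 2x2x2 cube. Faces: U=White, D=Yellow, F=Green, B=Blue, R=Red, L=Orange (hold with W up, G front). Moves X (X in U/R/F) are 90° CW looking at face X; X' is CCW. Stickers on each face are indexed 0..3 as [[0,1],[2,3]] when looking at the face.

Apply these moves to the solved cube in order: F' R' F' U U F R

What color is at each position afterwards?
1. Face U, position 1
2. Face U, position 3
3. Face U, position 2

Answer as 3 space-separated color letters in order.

After move 1 (F'): F=GGGG U=WWRR R=YRYR D=OOYY L=OWOW
After move 2 (R'): R=RRYY U=WBRB F=GWGR D=OGYG B=YBOB
After move 3 (F'): F=WRGG U=WBRY R=GROY D=WWYG L=OBOR
After move 4 (U): U=RWYB F=GRGG R=YBOY B=OBOB L=WROR
After move 5 (U): U=YRBW F=YBGG R=OBOY B=WROB L=GROR
After move 6 (F): F=GYGB U=YRRR R=BBWY D=OOYG L=GWOW
After move 7 (R): R=WBYB U=YYRB F=GOGG D=OOYW B=RRRB
Query 1: U[1] = Y
Query 2: U[3] = B
Query 3: U[2] = R

Answer: Y B R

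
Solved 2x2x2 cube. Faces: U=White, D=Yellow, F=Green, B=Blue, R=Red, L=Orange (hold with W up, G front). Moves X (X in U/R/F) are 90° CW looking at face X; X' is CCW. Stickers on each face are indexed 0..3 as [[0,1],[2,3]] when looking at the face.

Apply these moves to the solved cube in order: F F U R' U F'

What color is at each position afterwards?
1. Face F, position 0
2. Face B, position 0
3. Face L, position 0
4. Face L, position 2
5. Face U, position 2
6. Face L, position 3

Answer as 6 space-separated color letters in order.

After move 1 (F): F=GGGG U=WWOO R=WRWR D=RRYY L=OYOY
After move 2 (F): F=GGGG U=WWYY R=OROR D=WWYY L=OROR
After move 3 (U): U=YWYW F=ORGG R=BBOR B=ORBB L=GGOR
After move 4 (R'): R=BRBO U=YBYO F=OWGW D=WRYG B=YRWB
After move 5 (U): U=YYOB F=BRGW R=YRBO B=GGWB L=OWOR
After move 6 (F'): F=RWBG U=YYYB R=RRWO D=WRYG L=OBOO
Query 1: F[0] = R
Query 2: B[0] = G
Query 3: L[0] = O
Query 4: L[2] = O
Query 5: U[2] = Y
Query 6: L[3] = O

Answer: R G O O Y O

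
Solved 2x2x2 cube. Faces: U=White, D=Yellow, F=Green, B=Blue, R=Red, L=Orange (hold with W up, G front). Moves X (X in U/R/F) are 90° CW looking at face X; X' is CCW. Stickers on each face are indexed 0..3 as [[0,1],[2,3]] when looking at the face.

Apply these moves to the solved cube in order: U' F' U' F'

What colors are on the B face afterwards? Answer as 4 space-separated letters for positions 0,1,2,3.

Answer: Y G B B

Derivation:
After move 1 (U'): U=WWWW F=OOGG R=GGRR B=RRBB L=BBOO
After move 2 (F'): F=OGOG U=WWGR R=YGYR D=BOYY L=BWOW
After move 3 (U'): U=WRWG F=BWOG R=OGYR B=YGBB L=RROW
After move 4 (F'): F=WGBO U=WROY R=OGBR D=RWYY L=RGOW
Query: B face = YGBB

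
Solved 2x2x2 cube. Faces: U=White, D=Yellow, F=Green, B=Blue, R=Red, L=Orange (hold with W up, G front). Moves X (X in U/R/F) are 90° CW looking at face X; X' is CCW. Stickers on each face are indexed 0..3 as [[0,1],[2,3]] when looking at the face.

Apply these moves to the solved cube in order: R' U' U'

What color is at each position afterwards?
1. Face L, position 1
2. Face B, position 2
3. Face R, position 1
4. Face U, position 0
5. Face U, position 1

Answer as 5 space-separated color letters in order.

Answer: R Y O B W

Derivation:
After move 1 (R'): R=RRRR U=WBWB F=GWGW D=YGYG B=YBYB
After move 2 (U'): U=BBWW F=OOGW R=GWRR B=RRYB L=YBOO
After move 3 (U'): U=BWBW F=YBGW R=OORR B=GWYB L=RROO
Query 1: L[1] = R
Query 2: B[2] = Y
Query 3: R[1] = O
Query 4: U[0] = B
Query 5: U[1] = W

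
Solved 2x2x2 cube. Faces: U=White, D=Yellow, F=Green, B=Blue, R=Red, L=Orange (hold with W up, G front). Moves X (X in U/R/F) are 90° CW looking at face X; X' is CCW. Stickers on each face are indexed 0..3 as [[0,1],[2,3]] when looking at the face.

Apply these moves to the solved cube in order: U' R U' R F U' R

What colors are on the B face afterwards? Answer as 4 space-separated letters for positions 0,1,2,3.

Answer: O O R B

Derivation:
After move 1 (U'): U=WWWW F=OOGG R=GGRR B=RRBB L=BBOO
After move 2 (R): R=RGRG U=WOWG F=OYGY D=YBYR B=WRWB
After move 3 (U'): U=OGWW F=BBGY R=OYRG B=RGWB L=WROO
After move 4 (R): R=ROGY U=OBWY F=BBGR D=YWYR B=WGGB
After move 5 (F): F=GBRB U=OBOR R=WOYY D=GRYR L=WYOW
After move 6 (U'): U=BROO F=WYRB R=GBYY B=WOGB L=WGOW
After move 7 (R): R=YGYB U=BYOB F=WRRR D=GGYW B=OORB
Query: B face = OORB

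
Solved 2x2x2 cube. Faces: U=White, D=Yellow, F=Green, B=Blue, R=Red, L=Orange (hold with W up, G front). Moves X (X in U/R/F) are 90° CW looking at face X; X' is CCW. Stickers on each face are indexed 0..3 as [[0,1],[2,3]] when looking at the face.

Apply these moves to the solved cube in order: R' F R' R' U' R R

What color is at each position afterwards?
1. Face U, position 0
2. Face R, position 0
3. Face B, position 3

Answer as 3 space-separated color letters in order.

After move 1 (R'): R=RRRR U=WBWB F=GWGW D=YGYG B=YBYB
After move 2 (F): F=GGWW U=WBOO R=WRBR D=RRYG L=OYOG
After move 3 (R'): R=RRWB U=WYOY F=GBWO D=RGYW B=GBRB
After move 4 (R'): R=RBRW U=WROG F=GYWY D=RBYO B=WBGB
After move 5 (U'): U=RGWO F=OYWY R=GYRW B=RBGB L=WBOG
After move 6 (R): R=RGWY U=RYWY F=OBWO D=RGYR B=OBGB
After move 7 (R): R=WRYG U=RBWO F=OGWR D=RGYO B=YBYB
Query 1: U[0] = R
Query 2: R[0] = W
Query 3: B[3] = B

Answer: R W B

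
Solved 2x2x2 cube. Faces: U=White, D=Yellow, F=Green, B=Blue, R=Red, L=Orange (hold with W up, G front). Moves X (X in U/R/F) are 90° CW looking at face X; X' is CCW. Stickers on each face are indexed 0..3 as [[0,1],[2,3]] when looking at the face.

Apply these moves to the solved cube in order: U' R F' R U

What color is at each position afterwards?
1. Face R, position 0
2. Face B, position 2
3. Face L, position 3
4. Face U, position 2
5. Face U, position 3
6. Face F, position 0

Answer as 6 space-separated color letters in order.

After move 1 (U'): U=WWWW F=OOGG R=GGRR B=RRBB L=BBOO
After move 2 (R): R=RGRG U=WOWG F=OYGY D=YBYR B=WRWB
After move 3 (F'): F=YYOG U=WORR R=BGYG D=BOYR L=BGOW
After move 4 (R): R=YBGG U=WYRG F=YOOR D=BWYW B=RROB
After move 5 (U): U=RWGY F=YBOR R=RRGG B=BGOB L=YOOW
Query 1: R[0] = R
Query 2: B[2] = O
Query 3: L[3] = W
Query 4: U[2] = G
Query 5: U[3] = Y
Query 6: F[0] = Y

Answer: R O W G Y Y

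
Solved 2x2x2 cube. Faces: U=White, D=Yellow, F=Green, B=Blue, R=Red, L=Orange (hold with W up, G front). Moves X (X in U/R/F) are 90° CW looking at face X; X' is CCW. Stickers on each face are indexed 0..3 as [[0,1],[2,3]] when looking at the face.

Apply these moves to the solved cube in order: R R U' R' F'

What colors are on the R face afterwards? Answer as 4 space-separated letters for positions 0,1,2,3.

Answer: O R Y R

Derivation:
After move 1 (R): R=RRRR U=WGWG F=GYGY D=YBYB B=WBWB
After move 2 (R): R=RRRR U=WYWY F=GBGB D=YWYW B=GBGB
After move 3 (U'): U=YYWW F=OOGB R=GBRR B=RRGB L=GBOO
After move 4 (R'): R=BRGR U=YGWR F=OYGW D=YOYB B=WRWB
After move 5 (F'): F=YWOG U=YGBG R=ORYR D=BOYB L=GROW
Query: R face = ORYR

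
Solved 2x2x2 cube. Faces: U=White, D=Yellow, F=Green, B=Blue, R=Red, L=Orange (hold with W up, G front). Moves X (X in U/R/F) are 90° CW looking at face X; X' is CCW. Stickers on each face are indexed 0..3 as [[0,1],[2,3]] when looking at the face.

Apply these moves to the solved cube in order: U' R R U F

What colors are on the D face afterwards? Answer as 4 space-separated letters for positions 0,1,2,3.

After move 1 (U'): U=WWWW F=OOGG R=GGRR B=RRBB L=BBOO
After move 2 (R): R=RGRG U=WOWG F=OYGY D=YBYR B=WRWB
After move 3 (R): R=RRGG U=WYWY F=OBGR D=YWYW B=GROB
After move 4 (U): U=WWYY F=RRGR R=GRGG B=BBOB L=OBOO
After move 5 (F): F=GRRR U=WWOB R=YRYG D=GGYW L=OYOW
Query: D face = GGYW

Answer: G G Y W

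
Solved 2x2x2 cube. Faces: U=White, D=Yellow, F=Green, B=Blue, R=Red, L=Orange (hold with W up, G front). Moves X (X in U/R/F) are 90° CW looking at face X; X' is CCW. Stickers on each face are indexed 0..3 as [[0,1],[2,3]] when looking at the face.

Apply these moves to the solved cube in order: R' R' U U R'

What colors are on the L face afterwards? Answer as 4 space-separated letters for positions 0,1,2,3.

Answer: R R O O

Derivation:
After move 1 (R'): R=RRRR U=WBWB F=GWGW D=YGYG B=YBYB
After move 2 (R'): R=RRRR U=WYWY F=GBGB D=YWYW B=GBGB
After move 3 (U): U=WWYY F=RRGB R=GBRR B=OOGB L=GBOO
After move 4 (U): U=YWYW F=GBGB R=OORR B=GBGB L=RROO
After move 5 (R'): R=OROR U=YGYG F=GWGW D=YBYB B=WBWB
Query: L face = RROO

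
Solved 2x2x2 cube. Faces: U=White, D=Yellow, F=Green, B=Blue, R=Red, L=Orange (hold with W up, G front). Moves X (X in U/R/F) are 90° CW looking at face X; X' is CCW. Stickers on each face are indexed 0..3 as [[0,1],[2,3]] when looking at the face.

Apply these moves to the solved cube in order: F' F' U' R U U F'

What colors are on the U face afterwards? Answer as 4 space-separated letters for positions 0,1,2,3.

After move 1 (F'): F=GGGG U=WWRR R=YRYR D=OOYY L=OWOW
After move 2 (F'): F=GGGG U=WWYY R=OROR D=WWYY L=OROR
After move 3 (U'): U=WYWY F=ORGG R=GGOR B=ORBB L=BBOR
After move 4 (R): R=OGRG U=WRWG F=OWGY D=WBYO B=YRYB
After move 5 (U): U=WWGR F=OGGY R=YRRG B=BBYB L=OWOR
After move 6 (U): U=GWRW F=YRGY R=BBRG B=OWYB L=OGOR
After move 7 (F'): F=RYYG U=GWBR R=BBWG D=GRYO L=OWOR
Query: U face = GWBR

Answer: G W B R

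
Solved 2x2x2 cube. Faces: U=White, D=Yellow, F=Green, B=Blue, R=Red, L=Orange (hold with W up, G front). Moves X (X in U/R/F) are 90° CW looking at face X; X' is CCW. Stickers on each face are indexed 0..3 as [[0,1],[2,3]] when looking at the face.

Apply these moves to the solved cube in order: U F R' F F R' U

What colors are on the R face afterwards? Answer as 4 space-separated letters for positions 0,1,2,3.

After move 1 (U): U=WWWW F=RRGG R=BBRR B=OOBB L=GGOO
After move 2 (F): F=GRGR U=WWOG R=WBWR D=RBYY L=GYOY
After move 3 (R'): R=BRWW U=WBOO F=GWGG D=RRYR B=YOBB
After move 4 (F): F=GGGW U=WBYY R=OROW D=WBYR L=GROR
After move 5 (F): F=GGWG U=WBRR R=YRYW D=OOYR L=GWOB
After move 6 (R'): R=RWYY U=WBRY F=GBWR D=OGYG B=ROOB
After move 7 (U): U=RWYB F=RWWR R=ROYY B=GWOB L=GBOB
Query: R face = ROYY

Answer: R O Y Y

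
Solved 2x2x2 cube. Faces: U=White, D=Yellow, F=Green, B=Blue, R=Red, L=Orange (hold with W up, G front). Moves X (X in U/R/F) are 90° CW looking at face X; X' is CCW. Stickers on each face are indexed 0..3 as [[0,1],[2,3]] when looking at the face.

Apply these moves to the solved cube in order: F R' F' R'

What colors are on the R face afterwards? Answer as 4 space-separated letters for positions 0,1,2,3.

Answer: R W G R

Derivation:
After move 1 (F): F=GGGG U=WWOO R=WRWR D=RRYY L=OYOY
After move 2 (R'): R=RRWW U=WBOB F=GWGO D=RGYG B=YBRB
After move 3 (F'): F=WOGG U=WBRW R=GRRW D=YYYG L=OBOO
After move 4 (R'): R=RWGR U=WRRY F=WBGW D=YOYG B=GBYB
Query: R face = RWGR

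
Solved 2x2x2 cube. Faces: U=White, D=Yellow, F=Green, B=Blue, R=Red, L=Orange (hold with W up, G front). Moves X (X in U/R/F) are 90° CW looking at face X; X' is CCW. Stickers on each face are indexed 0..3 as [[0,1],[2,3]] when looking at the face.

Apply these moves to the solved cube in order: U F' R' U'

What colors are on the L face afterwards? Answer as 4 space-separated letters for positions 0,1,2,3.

After move 1 (U): U=WWWW F=RRGG R=BBRR B=OOBB L=GGOO
After move 2 (F'): F=RGRG U=WWBR R=YBYR D=GOYY L=GWOW
After move 3 (R'): R=BRYY U=WBBO F=RWRR D=GGYG B=YOOB
After move 4 (U'): U=BOWB F=GWRR R=RWYY B=BROB L=YOOW
Query: L face = YOOW

Answer: Y O O W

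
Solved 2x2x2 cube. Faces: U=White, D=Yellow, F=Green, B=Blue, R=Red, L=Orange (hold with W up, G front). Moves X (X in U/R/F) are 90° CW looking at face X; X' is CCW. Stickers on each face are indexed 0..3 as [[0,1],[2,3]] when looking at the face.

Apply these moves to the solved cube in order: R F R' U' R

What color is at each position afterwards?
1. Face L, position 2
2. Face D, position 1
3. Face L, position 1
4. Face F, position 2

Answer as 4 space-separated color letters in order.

Answer: O R B Y

Derivation:
After move 1 (R): R=RRRR U=WGWG F=GYGY D=YBYB B=WBWB
After move 2 (F): F=GGYY U=WGOO R=WRGR D=RRYB L=OYOB
After move 3 (R'): R=RRWG U=WWOW F=GGYO D=RGYY B=BBRB
After move 4 (U'): U=WWWO F=OYYO R=GGWG B=RRRB L=BBOB
After move 5 (R): R=WGGG U=WYWO F=OGYY D=RRYR B=ORWB
Query 1: L[2] = O
Query 2: D[1] = R
Query 3: L[1] = B
Query 4: F[2] = Y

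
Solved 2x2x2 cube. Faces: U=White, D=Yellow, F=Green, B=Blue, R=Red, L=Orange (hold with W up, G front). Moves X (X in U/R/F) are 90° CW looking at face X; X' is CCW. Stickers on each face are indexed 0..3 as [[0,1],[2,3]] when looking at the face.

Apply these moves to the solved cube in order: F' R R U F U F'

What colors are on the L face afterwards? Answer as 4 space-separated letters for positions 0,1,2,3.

Answer: G W O B

Derivation:
After move 1 (F'): F=GGGG U=WWRR R=YRYR D=OOYY L=OWOW
After move 2 (R): R=YYRR U=WGRG F=GOGY D=OBYB B=RBWB
After move 3 (R): R=RYRY U=WORY F=GBGB D=OWYR B=GBGB
After move 4 (U): U=RWYO F=RYGB R=GBRY B=OWGB L=GBOW
After move 5 (F): F=GRBY U=RWWB R=YBOY D=RGYR L=GOOW
After move 6 (U): U=WRBW F=YBBY R=OWOY B=GOGB L=GROW
After move 7 (F'): F=BYYB U=WROO R=GWRY D=RWYR L=GWOB
Query: L face = GWOB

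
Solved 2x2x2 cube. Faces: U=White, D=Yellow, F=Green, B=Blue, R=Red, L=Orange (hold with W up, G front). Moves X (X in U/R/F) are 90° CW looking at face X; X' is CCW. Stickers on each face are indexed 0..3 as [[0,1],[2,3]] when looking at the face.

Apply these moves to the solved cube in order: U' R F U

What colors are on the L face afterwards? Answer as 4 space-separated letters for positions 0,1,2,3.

After move 1 (U'): U=WWWW F=OOGG R=GGRR B=RRBB L=BBOO
After move 2 (R): R=RGRG U=WOWG F=OYGY D=YBYR B=WRWB
After move 3 (F): F=GOYY U=WOOB R=WGGG D=RRYR L=BYOB
After move 4 (U): U=OWBO F=WGYY R=WRGG B=BYWB L=GOOB
Query: L face = GOOB

Answer: G O O B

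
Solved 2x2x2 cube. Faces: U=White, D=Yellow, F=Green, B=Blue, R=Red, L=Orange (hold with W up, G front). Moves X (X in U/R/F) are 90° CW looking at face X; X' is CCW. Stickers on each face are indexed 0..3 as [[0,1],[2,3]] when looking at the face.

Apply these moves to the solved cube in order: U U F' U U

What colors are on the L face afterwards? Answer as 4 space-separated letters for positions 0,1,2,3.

After move 1 (U): U=WWWW F=RRGG R=BBRR B=OOBB L=GGOO
After move 2 (U): U=WWWW F=BBGG R=OORR B=GGBB L=RROO
After move 3 (F'): F=BGBG U=WWOR R=YOYR D=ROYY L=RWOW
After move 4 (U): U=OWRW F=YOBG R=GGYR B=RWBB L=BGOW
After move 5 (U): U=ROWW F=GGBG R=RWYR B=BGBB L=YOOW
Query: L face = YOOW

Answer: Y O O W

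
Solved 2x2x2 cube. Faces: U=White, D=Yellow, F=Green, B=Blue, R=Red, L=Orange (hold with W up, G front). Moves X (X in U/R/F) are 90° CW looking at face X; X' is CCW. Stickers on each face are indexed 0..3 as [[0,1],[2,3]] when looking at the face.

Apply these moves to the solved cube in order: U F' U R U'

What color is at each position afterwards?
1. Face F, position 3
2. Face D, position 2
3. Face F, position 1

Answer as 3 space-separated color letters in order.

After move 1 (U): U=WWWW F=RRGG R=BBRR B=OOBB L=GGOO
After move 2 (F'): F=RGRG U=WWBR R=YBYR D=GOYY L=GWOW
After move 3 (U): U=BWRW F=YBRG R=OOYR B=GWBB L=RGOW
After move 4 (R): R=YORO U=BBRG F=YORY D=GBYG B=WWWB
After move 5 (U'): U=BGBR F=RGRY R=YORO B=YOWB L=WWOW
Query 1: F[3] = Y
Query 2: D[2] = Y
Query 3: F[1] = G

Answer: Y Y G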